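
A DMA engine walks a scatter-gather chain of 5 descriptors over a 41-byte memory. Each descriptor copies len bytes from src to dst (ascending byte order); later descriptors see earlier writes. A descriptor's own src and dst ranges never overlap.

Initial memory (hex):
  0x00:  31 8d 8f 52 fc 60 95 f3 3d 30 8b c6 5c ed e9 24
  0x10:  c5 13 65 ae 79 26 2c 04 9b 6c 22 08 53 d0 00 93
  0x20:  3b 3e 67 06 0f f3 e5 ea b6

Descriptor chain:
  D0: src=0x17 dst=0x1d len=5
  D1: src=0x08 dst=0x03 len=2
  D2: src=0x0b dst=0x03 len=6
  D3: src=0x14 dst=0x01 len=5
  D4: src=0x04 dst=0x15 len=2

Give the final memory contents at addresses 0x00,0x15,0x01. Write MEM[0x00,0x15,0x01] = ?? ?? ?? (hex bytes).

MEM[0x00,0x15,0x01] = 31 04 79

  after D0: wrote 5B at 0x1d = 049b6c2208
  after D1: wrote 2B at 0x03 = 3d30
  after D2: wrote 6B at 0x03 = c65cede924c5
  after D3: wrote 5B at 0x01 = 79262c049b
  after D4: wrote 2B at 0x15 = 049b
query mem[0x00]=0x31, mem[0x15]=0x04, mem[0x01]=0x79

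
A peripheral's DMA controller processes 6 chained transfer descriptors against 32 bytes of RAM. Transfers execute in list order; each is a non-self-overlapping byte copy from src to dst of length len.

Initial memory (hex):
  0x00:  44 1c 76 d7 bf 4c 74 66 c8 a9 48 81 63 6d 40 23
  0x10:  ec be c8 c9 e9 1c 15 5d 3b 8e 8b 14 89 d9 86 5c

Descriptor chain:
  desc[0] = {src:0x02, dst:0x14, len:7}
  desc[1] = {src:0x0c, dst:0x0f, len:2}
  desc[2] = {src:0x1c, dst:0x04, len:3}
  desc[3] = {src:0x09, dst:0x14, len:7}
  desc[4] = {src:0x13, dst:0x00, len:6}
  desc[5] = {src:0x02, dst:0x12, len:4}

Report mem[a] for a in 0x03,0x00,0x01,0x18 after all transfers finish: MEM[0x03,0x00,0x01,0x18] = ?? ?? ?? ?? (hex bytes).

D0: mem[0x14..0x1a] <- [76 d7 bf 4c 74 66 c8]
D1: mem[0x0f..0x10] <- [63 6d]
D2: mem[0x04..0x06] <- [89 d9 86]
D3: mem[0x14..0x1a] <- [a9 48 81 63 6d 40 63]
D4: mem[0x00..0x05] <- [c9 a9 48 81 63 6d]
D5: mem[0x12..0x15] <- [48 81 63 6d]
query mem[0x03]=0x81, mem[0x00]=0xc9, mem[0x01]=0xa9, mem[0x18]=0x6d

MEM[0x03,0x00,0x01,0x18] = 81 c9 a9 6d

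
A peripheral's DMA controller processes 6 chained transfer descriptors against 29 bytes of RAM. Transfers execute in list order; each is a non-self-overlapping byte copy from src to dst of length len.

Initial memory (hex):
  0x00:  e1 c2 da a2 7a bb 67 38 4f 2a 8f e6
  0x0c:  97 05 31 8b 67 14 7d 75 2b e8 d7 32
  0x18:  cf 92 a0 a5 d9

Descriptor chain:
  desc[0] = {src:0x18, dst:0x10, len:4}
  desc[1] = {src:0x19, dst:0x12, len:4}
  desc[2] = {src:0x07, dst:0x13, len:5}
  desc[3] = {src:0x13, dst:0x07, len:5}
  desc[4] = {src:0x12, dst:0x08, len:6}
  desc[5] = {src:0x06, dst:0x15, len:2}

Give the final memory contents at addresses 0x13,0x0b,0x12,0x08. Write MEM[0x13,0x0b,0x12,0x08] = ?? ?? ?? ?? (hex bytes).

MEM[0x13,0x0b,0x12,0x08] = 38 2a 92 92

D0: mem[0x10..0x13] <- [cf 92 a0 a5]
D1: mem[0x12..0x15] <- [92 a0 a5 d9]
D2: mem[0x13..0x17] <- [38 4f 2a 8f e6]
D3: mem[0x07..0x0b] <- [38 4f 2a 8f e6]
D4: mem[0x08..0x0d] <- [92 38 4f 2a 8f e6]
D5: mem[0x15..0x16] <- [67 38]
query mem[0x13]=0x38, mem[0x0b]=0x2a, mem[0x12]=0x92, mem[0x08]=0x92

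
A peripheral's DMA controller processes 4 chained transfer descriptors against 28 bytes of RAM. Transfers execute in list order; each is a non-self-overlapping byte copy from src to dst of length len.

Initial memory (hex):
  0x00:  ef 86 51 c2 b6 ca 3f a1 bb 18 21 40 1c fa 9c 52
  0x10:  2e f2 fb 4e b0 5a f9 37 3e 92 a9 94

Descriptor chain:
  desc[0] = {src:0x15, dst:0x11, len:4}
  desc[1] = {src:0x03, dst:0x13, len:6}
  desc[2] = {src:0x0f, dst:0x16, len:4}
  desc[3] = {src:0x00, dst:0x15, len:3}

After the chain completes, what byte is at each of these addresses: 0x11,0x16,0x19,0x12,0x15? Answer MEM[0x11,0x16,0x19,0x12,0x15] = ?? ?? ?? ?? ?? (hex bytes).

MEM[0x11,0x16,0x19,0x12,0x15] = 5a 86 f9 f9 ef

#0 dst[0x11+4] := {0x5a,0xf9,0x37,0x3e}
#1 dst[0x13+6] := {0xc2,0xb6,0xca,0x3f,0xa1,0xbb}
#2 dst[0x16+4] := {0x52,0x2e,0x5a,0xf9}
#3 dst[0x15+3] := {0xef,0x86,0x51}
query mem[0x11]=0x5a, mem[0x16]=0x86, mem[0x19]=0xf9, mem[0x12]=0xf9, mem[0x15]=0xef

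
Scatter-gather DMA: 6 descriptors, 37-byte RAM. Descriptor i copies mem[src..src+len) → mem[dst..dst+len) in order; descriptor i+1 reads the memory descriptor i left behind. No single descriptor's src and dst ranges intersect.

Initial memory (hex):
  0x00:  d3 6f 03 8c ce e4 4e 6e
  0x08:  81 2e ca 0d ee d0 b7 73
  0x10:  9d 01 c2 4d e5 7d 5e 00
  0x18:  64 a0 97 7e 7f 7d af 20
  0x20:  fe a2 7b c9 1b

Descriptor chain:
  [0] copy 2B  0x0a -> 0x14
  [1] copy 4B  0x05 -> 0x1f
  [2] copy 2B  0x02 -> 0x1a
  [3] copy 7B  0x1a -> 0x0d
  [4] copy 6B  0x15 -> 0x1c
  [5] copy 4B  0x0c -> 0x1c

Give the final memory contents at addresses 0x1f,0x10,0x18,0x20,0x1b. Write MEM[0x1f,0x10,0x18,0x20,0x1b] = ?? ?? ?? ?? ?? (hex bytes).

  after D0: wrote 2B at 0x14 = ca0d
  after D1: wrote 4B at 0x1f = e44e6e81
  after D2: wrote 2B at 0x1a = 038c
  after D3: wrote 7B at 0x0d = 038c7f7dafe44e
  after D4: wrote 6B at 0x1c = 0d5e0064a003
  after D5: wrote 4B at 0x1c = ee038c7f
query mem[0x1f]=0x7f, mem[0x10]=0x7d, mem[0x18]=0x64, mem[0x20]=0xa0, mem[0x1b]=0x8c

MEM[0x1f,0x10,0x18,0x20,0x1b] = 7f 7d 64 a0 8c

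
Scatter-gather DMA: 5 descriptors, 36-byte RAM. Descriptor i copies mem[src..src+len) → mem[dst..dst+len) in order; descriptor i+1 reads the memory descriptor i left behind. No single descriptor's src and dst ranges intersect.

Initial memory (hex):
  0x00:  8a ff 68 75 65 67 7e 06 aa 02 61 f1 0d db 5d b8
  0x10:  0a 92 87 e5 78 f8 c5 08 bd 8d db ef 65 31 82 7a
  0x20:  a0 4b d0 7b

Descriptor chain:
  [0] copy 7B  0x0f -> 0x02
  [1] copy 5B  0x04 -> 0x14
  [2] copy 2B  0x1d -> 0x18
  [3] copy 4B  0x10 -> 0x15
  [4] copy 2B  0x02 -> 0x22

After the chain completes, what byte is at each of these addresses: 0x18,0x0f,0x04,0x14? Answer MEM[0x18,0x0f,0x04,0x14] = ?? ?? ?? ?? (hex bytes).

[0] 0x0f->0x02 len=7 : b8 0a 92 87 e5 78 f8
[1] 0x04->0x14 len=5 : 92 87 e5 78 f8
[2] 0x1d->0x18 len=2 : 31 82
[3] 0x10->0x15 len=4 : 0a 92 87 e5
[4] 0x02->0x22 len=2 : b8 0a
query mem[0x18]=0xe5, mem[0x0f]=0xb8, mem[0x04]=0x92, mem[0x14]=0x92

MEM[0x18,0x0f,0x04,0x14] = e5 b8 92 92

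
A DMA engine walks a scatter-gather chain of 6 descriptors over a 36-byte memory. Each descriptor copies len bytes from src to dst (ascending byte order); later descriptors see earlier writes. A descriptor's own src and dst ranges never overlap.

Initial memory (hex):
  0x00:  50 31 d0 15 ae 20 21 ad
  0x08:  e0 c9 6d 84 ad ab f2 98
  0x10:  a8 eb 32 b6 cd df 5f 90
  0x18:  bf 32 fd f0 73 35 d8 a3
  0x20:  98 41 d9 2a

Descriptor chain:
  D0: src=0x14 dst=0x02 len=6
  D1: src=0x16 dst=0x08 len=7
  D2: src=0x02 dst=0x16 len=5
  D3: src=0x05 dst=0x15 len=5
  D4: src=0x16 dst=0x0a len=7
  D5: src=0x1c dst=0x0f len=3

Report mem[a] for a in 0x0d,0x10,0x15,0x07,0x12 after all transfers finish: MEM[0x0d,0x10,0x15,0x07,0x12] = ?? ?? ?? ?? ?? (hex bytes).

MEM[0x0d,0x10,0x15,0x07,0x12] = 90 35 90 32 32

#0 dst[0x02+6] := {0xcd,0xdf,0x5f,0x90,0xbf,0x32}
#1 dst[0x08+7] := {0x5f,0x90,0xbf,0x32,0xfd,0xf0,0x73}
#2 dst[0x16+5] := {0xcd,0xdf,0x5f,0x90,0xbf}
#3 dst[0x15+5] := {0x90,0xbf,0x32,0x5f,0x90}
#4 dst[0x0a+7] := {0xbf,0x32,0x5f,0x90,0xbf,0xf0,0x73}
#5 dst[0x0f+3] := {0x73,0x35,0xd8}
query mem[0x0d]=0x90, mem[0x10]=0x35, mem[0x15]=0x90, mem[0x07]=0x32, mem[0x12]=0x32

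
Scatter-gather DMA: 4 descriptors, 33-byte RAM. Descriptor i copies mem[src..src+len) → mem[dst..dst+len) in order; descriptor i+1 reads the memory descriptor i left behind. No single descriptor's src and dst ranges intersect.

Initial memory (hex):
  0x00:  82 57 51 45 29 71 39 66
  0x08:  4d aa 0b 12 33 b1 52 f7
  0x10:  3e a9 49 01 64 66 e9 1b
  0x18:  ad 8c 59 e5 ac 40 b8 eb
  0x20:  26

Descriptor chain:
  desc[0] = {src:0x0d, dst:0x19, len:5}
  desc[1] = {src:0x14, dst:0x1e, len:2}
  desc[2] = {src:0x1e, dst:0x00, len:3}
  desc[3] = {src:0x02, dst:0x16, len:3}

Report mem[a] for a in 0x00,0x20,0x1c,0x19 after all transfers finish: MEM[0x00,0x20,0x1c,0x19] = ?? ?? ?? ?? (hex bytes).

MEM[0x00,0x20,0x1c,0x19] = 64 26 3e b1

D0: mem[0x19..0x1d] <- [b1 52 f7 3e a9]
D1: mem[0x1e..0x1f] <- [64 66]
D2: mem[0x00..0x02] <- [64 66 26]
D3: mem[0x16..0x18] <- [26 45 29]
query mem[0x00]=0x64, mem[0x20]=0x26, mem[0x1c]=0x3e, mem[0x19]=0xb1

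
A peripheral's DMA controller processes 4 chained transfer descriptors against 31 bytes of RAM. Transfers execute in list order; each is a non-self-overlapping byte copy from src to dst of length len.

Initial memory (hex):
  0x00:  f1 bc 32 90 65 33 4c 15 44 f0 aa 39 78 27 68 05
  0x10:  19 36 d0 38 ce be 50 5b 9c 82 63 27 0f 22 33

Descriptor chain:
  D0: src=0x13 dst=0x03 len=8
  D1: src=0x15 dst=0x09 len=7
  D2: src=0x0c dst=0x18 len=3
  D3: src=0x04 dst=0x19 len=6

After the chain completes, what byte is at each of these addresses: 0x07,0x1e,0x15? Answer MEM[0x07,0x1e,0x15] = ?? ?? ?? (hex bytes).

MEM[0x07,0x1e,0x15] = 5b be be

[0] 0x13->0x03 len=8 : 38 ce be 50 5b 9c 82 63
[1] 0x15->0x09 len=7 : be 50 5b 9c 82 63 27
[2] 0x0c->0x18 len=3 : 9c 82 63
[3] 0x04->0x19 len=6 : ce be 50 5b 9c be
query mem[0x07]=0x5b, mem[0x1e]=0xbe, mem[0x15]=0xbe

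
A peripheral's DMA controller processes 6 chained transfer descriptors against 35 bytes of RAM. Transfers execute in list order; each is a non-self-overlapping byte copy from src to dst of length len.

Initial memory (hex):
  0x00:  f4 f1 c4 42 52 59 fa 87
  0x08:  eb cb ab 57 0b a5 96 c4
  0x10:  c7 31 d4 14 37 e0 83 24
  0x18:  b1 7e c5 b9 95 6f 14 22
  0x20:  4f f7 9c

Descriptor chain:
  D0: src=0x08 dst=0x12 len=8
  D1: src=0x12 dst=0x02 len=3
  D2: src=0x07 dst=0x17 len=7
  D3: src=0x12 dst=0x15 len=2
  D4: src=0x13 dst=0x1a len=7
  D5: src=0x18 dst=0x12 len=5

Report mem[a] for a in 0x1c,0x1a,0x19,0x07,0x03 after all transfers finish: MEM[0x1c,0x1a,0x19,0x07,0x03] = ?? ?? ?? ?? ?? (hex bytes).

[0] 0x08->0x12 len=8 : eb cb ab 57 0b a5 96 c4
[1] 0x12->0x02 len=3 : eb cb ab
[2] 0x07->0x17 len=7 : 87 eb cb ab 57 0b a5
[3] 0x12->0x15 len=2 : eb cb
[4] 0x13->0x1a len=7 : cb ab eb cb 87 eb cb
[5] 0x18->0x12 len=5 : eb cb cb ab eb
query mem[0x1c]=0xeb, mem[0x1a]=0xcb, mem[0x19]=0xcb, mem[0x07]=0x87, mem[0x03]=0xcb

MEM[0x1c,0x1a,0x19,0x07,0x03] = eb cb cb 87 cb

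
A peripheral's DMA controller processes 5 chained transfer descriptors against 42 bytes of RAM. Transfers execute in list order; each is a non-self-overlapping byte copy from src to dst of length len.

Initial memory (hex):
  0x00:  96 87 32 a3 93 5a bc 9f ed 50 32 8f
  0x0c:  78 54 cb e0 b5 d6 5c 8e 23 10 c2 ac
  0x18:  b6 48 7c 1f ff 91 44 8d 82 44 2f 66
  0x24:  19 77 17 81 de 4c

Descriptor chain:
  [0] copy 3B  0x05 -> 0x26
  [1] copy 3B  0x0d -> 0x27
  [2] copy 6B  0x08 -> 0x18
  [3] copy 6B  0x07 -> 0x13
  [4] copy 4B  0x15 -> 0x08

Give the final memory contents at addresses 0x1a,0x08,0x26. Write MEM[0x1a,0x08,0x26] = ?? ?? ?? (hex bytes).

MEM[0x1a,0x08,0x26] = 32 50 5a

[0] 0x05->0x26 len=3 : 5a bc 9f
[1] 0x0d->0x27 len=3 : 54 cb e0
[2] 0x08->0x18 len=6 : ed 50 32 8f 78 54
[3] 0x07->0x13 len=6 : 9f ed 50 32 8f 78
[4] 0x15->0x08 len=4 : 50 32 8f 78
query mem[0x1a]=0x32, mem[0x08]=0x50, mem[0x26]=0x5a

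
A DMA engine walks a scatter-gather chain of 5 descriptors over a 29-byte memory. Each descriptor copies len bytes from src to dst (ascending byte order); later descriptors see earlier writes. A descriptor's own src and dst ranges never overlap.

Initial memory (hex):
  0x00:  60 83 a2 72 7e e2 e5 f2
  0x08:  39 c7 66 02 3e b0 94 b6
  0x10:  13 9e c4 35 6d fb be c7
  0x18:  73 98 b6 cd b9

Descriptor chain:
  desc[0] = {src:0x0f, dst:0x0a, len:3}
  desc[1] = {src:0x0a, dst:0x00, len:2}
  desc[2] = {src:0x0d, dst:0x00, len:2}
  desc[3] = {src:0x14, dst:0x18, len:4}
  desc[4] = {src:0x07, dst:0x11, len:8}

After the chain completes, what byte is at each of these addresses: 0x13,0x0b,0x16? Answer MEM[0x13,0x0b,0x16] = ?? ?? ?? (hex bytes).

  after D0: wrote 3B at 0x0a = b6139e
  after D1: wrote 2B at 0x00 = b613
  after D2: wrote 2B at 0x00 = b094
  after D3: wrote 4B at 0x18 = 6dfbbec7
  after D4: wrote 8B at 0x11 = f239c7b6139eb094
query mem[0x13]=0xc7, mem[0x0b]=0x13, mem[0x16]=0x9e

MEM[0x13,0x0b,0x16] = c7 13 9e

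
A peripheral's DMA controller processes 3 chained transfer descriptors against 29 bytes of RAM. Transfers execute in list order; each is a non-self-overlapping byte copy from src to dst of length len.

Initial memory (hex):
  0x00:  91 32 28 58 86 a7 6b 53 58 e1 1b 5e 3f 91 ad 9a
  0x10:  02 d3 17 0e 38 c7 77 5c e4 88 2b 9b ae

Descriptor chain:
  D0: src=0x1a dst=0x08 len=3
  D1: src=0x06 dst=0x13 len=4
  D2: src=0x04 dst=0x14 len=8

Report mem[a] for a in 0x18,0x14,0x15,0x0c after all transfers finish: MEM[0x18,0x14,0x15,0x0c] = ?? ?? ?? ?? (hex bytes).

#0 dst[0x08+3] := {0x2b,0x9b,0xae}
#1 dst[0x13+4] := {0x6b,0x53,0x2b,0x9b}
#2 dst[0x14+8] := {0x86,0xa7,0x6b,0x53,0x2b,0x9b,0xae,0x5e}
query mem[0x18]=0x2b, mem[0x14]=0x86, mem[0x15]=0xa7, mem[0x0c]=0x3f

MEM[0x18,0x14,0x15,0x0c] = 2b 86 a7 3f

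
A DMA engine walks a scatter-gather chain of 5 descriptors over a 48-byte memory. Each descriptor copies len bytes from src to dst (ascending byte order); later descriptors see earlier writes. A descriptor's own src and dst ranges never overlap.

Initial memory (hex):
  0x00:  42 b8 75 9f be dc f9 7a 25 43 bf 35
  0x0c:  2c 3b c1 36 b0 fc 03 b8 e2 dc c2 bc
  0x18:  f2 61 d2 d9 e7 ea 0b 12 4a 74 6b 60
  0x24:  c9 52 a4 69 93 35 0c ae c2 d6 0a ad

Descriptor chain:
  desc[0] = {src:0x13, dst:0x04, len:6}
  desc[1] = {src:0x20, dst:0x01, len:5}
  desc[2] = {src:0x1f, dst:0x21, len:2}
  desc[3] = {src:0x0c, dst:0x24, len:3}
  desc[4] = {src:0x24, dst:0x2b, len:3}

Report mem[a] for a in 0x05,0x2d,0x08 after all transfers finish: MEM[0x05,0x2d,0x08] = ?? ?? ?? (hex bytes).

MEM[0x05,0x2d,0x08] = c9 c1 bc

D0: mem[0x04..0x09] <- [b8 e2 dc c2 bc f2]
D1: mem[0x01..0x05] <- [4a 74 6b 60 c9]
D2: mem[0x21..0x22] <- [12 4a]
D3: mem[0x24..0x26] <- [2c 3b c1]
D4: mem[0x2b..0x2d] <- [2c 3b c1]
query mem[0x05]=0xc9, mem[0x2d]=0xc1, mem[0x08]=0xbc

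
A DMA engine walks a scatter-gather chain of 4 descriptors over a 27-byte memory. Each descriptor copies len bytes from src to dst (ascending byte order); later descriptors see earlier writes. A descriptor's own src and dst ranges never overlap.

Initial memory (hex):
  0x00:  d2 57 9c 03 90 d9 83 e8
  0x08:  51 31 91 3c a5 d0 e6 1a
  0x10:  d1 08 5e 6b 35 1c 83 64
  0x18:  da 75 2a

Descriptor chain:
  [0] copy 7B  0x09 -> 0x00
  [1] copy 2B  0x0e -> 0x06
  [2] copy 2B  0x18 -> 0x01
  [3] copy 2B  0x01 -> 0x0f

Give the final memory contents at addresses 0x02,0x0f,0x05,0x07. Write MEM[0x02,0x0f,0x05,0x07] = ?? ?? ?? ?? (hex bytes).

  after D0: wrote 7B at 0x00 = 31913ca5d0e61a
  after D1: wrote 2B at 0x06 = e61a
  after D2: wrote 2B at 0x01 = da75
  after D3: wrote 2B at 0x0f = da75
query mem[0x02]=0x75, mem[0x0f]=0xda, mem[0x05]=0xe6, mem[0x07]=0x1a

MEM[0x02,0x0f,0x05,0x07] = 75 da e6 1a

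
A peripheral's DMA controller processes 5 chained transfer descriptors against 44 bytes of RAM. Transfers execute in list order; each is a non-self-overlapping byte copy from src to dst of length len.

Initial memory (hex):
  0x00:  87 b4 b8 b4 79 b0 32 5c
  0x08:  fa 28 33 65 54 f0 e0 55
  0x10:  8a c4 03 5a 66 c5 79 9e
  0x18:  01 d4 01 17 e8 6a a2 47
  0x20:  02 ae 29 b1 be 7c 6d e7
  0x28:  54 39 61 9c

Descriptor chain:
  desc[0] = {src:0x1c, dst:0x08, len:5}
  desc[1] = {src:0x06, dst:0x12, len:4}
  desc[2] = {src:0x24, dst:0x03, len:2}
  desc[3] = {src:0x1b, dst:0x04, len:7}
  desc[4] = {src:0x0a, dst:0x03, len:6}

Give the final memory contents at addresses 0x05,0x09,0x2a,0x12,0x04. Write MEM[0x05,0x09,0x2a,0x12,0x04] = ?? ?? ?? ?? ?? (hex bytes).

MEM[0x05,0x09,0x2a,0x12,0x04] = 02 02 61 32 47

  after D0: wrote 5B at 0x08 = e86aa24702
  after D1: wrote 4B at 0x12 = 325ce86a
  after D2: wrote 2B at 0x03 = be7c
  after D3: wrote 7B at 0x04 = 17e86aa24702ae
  after D4: wrote 6B at 0x03 = ae4702f0e055
query mem[0x05]=0x02, mem[0x09]=0x02, mem[0x2a]=0x61, mem[0x12]=0x32, mem[0x04]=0x47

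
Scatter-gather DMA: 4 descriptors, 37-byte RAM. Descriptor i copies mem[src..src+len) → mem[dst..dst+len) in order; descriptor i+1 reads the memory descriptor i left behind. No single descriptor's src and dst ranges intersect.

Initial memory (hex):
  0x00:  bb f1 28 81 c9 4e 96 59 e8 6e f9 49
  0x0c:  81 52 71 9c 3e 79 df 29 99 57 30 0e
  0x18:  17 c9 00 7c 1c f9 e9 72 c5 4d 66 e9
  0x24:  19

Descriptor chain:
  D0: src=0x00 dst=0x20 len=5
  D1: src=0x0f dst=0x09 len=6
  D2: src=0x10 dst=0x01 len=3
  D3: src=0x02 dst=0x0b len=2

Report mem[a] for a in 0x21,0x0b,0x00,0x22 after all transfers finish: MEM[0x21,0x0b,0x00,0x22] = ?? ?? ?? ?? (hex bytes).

#0 dst[0x20+5] := {0xbb,0xf1,0x28,0x81,0xc9}
#1 dst[0x09+6] := {0x9c,0x3e,0x79,0xdf,0x29,0x99}
#2 dst[0x01+3] := {0x3e,0x79,0xdf}
#3 dst[0x0b+2] := {0x79,0xdf}
query mem[0x21]=0xf1, mem[0x0b]=0x79, mem[0x00]=0xbb, mem[0x22]=0x28

MEM[0x21,0x0b,0x00,0x22] = f1 79 bb 28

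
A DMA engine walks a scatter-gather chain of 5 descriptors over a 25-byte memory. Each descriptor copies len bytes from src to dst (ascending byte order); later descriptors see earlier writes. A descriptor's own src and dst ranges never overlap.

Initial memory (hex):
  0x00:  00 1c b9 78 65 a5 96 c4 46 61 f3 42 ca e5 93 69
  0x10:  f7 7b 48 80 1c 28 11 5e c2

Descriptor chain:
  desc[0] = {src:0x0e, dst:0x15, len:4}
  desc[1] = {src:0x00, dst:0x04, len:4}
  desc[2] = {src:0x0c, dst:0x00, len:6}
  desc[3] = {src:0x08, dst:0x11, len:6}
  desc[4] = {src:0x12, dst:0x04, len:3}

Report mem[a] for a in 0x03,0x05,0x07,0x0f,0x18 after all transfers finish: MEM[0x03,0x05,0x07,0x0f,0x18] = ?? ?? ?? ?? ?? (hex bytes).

  after D0: wrote 4B at 0x15 = 9369f77b
  after D1: wrote 4B at 0x04 = 001cb978
  after D2: wrote 6B at 0x00 = cae59369f77b
  after D3: wrote 6B at 0x11 = 4661f342cae5
  after D4: wrote 3B at 0x04 = 61f342
query mem[0x03]=0x69, mem[0x05]=0xf3, mem[0x07]=0x78, mem[0x0f]=0x69, mem[0x18]=0x7b

MEM[0x03,0x05,0x07,0x0f,0x18] = 69 f3 78 69 7b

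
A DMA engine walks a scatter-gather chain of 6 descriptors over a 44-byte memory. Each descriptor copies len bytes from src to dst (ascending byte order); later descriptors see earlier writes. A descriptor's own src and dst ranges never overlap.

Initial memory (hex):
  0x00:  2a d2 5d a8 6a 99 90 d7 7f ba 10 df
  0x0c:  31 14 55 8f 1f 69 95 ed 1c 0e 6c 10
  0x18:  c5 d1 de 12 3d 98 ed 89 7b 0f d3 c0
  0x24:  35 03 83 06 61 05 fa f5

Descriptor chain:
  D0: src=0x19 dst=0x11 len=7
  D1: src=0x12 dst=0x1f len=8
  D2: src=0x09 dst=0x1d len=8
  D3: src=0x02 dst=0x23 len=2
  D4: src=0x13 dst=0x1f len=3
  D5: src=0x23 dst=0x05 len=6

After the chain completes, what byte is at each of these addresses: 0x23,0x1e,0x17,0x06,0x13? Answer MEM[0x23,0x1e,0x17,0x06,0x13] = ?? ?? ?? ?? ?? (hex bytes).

MEM[0x23,0x1e,0x17,0x06,0x13] = 5d 10 89 a8 12

D0: mem[0x11..0x17] <- [d1 de 12 3d 98 ed 89]
D1: mem[0x1f..0x26] <- [de 12 3d 98 ed 89 c5 d1]
D2: mem[0x1d..0x24] <- [ba 10 df 31 14 55 8f 1f]
D3: mem[0x23..0x24] <- [5d a8]
D4: mem[0x1f..0x21] <- [12 3d 98]
D5: mem[0x05..0x0a] <- [5d a8 c5 d1 06 61]
query mem[0x23]=0x5d, mem[0x1e]=0x10, mem[0x17]=0x89, mem[0x06]=0xa8, mem[0x13]=0x12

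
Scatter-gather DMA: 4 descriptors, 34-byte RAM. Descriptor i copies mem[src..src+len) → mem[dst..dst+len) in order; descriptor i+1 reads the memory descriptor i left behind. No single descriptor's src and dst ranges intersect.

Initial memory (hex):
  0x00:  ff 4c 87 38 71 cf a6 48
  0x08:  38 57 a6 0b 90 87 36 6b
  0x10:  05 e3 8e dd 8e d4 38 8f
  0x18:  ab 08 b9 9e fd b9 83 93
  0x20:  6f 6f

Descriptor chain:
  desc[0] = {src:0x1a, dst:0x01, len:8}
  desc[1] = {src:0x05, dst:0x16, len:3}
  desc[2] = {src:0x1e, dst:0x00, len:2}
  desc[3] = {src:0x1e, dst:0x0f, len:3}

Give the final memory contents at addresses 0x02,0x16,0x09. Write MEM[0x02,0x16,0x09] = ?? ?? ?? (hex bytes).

#0 dst[0x01+8] := {0xb9,0x9e,0xfd,0xb9,0x83,0x93,0x6f,0x6f}
#1 dst[0x16+3] := {0x83,0x93,0x6f}
#2 dst[0x00+2] := {0x83,0x93}
#3 dst[0x0f+3] := {0x83,0x93,0x6f}
query mem[0x02]=0x9e, mem[0x16]=0x83, mem[0x09]=0x57

MEM[0x02,0x16,0x09] = 9e 83 57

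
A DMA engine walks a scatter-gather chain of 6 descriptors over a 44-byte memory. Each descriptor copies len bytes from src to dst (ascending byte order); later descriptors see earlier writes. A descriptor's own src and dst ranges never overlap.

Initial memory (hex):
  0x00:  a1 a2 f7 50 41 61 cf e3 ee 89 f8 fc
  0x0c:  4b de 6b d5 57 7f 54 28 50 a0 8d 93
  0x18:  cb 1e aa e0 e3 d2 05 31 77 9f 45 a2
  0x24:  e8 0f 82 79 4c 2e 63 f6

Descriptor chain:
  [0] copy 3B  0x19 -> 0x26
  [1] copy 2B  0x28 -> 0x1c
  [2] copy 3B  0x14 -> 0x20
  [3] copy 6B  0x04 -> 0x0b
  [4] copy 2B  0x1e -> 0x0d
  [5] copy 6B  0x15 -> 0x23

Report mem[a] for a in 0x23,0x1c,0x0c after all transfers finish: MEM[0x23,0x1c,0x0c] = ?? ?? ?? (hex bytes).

[0] 0x19->0x26 len=3 : 1e aa e0
[1] 0x28->0x1c len=2 : e0 2e
[2] 0x14->0x20 len=3 : 50 a0 8d
[3] 0x04->0x0b len=6 : 41 61 cf e3 ee 89
[4] 0x1e->0x0d len=2 : 05 31
[5] 0x15->0x23 len=6 : a0 8d 93 cb 1e aa
query mem[0x23]=0xa0, mem[0x1c]=0xe0, mem[0x0c]=0x61

MEM[0x23,0x1c,0x0c] = a0 e0 61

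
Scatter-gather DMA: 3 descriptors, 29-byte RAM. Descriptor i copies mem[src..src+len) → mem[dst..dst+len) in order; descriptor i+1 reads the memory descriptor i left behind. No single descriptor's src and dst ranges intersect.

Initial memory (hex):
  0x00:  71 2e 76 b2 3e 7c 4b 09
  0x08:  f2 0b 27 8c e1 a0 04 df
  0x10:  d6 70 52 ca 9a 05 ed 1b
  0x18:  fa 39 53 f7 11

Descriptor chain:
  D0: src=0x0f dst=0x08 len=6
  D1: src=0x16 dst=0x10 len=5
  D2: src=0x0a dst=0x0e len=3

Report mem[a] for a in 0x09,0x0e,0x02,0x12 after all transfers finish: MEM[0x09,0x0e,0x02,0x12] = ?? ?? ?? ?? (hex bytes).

  after D0: wrote 6B at 0x08 = dfd67052ca9a
  after D1: wrote 5B at 0x10 = ed1bfa3953
  after D2: wrote 3B at 0x0e = 7052ca
query mem[0x09]=0xd6, mem[0x0e]=0x70, mem[0x02]=0x76, mem[0x12]=0xfa

MEM[0x09,0x0e,0x02,0x12] = d6 70 76 fa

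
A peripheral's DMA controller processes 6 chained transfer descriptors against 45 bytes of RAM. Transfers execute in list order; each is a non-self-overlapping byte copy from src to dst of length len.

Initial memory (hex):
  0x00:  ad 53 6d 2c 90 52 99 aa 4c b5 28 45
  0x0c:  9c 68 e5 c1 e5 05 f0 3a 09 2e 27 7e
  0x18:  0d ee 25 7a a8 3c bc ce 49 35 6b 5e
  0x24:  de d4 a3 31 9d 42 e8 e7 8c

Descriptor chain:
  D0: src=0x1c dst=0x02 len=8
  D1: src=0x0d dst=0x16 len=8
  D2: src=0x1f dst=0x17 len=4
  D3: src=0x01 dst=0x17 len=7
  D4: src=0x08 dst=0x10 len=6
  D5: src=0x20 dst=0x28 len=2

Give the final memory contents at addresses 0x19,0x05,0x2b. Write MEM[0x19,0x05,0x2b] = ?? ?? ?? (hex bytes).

MEM[0x19,0x05,0x2b] = 3c ce e7

D0: mem[0x02..0x09] <- [a8 3c bc ce 49 35 6b 5e]
D1: mem[0x16..0x1d] <- [68 e5 c1 e5 05 f0 3a 09]
D2: mem[0x17..0x1a] <- [ce 49 35 6b]
D3: mem[0x17..0x1d] <- [53 a8 3c bc ce 49 35]
D4: mem[0x10..0x15] <- [6b 5e 28 45 9c 68]
D5: mem[0x28..0x29] <- [49 35]
query mem[0x19]=0x3c, mem[0x05]=0xce, mem[0x2b]=0xe7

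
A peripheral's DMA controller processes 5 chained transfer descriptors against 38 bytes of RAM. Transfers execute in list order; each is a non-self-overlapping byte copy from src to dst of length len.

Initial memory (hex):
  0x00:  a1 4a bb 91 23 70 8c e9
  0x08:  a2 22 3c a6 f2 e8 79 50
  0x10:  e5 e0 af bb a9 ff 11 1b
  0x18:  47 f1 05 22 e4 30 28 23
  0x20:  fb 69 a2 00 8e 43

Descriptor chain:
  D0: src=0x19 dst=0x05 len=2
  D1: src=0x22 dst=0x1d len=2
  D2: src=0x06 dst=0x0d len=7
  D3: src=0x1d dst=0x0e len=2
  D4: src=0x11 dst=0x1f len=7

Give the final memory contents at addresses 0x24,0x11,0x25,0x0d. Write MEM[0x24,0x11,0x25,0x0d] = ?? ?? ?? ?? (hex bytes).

MEM[0x24,0x11,0x25,0x0d] = 11 3c 1b 05

  after D0: wrote 2B at 0x05 = f105
  after D1: wrote 2B at 0x1d = a200
  after D2: wrote 7B at 0x0d = 05e9a2223ca6f2
  after D3: wrote 2B at 0x0e = a200
  after D4: wrote 7B at 0x1f = 3ca6f2a9ff111b
query mem[0x24]=0x11, mem[0x11]=0x3c, mem[0x25]=0x1b, mem[0x0d]=0x05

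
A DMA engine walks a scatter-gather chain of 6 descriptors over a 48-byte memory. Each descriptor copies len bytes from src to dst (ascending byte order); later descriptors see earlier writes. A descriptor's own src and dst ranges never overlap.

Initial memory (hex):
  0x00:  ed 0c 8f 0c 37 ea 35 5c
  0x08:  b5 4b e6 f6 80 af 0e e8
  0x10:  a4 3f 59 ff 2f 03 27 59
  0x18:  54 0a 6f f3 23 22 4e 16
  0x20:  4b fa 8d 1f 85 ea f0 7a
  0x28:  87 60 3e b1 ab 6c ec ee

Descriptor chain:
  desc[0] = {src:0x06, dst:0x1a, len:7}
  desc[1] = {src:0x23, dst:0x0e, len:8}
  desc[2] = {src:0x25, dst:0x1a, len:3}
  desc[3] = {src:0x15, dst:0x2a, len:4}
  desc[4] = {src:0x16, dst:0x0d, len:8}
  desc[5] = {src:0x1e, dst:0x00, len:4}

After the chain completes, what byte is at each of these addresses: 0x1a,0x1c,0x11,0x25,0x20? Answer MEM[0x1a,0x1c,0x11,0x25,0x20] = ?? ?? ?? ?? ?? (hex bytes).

#0 dst[0x1a+7] := {0x35,0x5c,0xb5,0x4b,0xe6,0xf6,0x80}
#1 dst[0x0e+8] := {0x1f,0x85,0xea,0xf0,0x7a,0x87,0x60,0x3e}
#2 dst[0x1a+3] := {0xea,0xf0,0x7a}
#3 dst[0x2a+4] := {0x3e,0x27,0x59,0x54}
#4 dst[0x0d+8] := {0x27,0x59,0x54,0x0a,0xea,0xf0,0x7a,0x4b}
#5 dst[0x00+4] := {0xe6,0xf6,0x80,0xfa}
query mem[0x1a]=0xea, mem[0x1c]=0x7a, mem[0x11]=0xea, mem[0x25]=0xea, mem[0x20]=0x80

MEM[0x1a,0x1c,0x11,0x25,0x20] = ea 7a ea ea 80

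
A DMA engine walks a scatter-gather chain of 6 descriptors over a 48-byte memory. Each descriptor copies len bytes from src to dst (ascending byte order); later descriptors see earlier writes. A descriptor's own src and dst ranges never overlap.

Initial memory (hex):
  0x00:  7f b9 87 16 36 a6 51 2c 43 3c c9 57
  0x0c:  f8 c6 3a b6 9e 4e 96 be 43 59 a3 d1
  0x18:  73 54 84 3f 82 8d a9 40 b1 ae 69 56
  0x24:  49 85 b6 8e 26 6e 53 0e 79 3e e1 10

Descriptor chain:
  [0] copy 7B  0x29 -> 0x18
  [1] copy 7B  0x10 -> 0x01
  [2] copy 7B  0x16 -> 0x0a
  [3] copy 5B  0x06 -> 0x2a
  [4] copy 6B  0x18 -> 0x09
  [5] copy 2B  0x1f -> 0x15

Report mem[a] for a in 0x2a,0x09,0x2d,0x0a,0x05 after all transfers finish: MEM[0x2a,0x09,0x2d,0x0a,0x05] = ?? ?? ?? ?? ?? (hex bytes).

  after D0: wrote 7B at 0x18 = 6e530e793ee110
  after D1: wrote 7B at 0x01 = 9e4e96be4359a3
  after D2: wrote 7B at 0x0a = a3d16e530e793e
  after D3: wrote 5B at 0x2a = 59a3433ca3
  after D4: wrote 6B at 0x09 = 6e530e793ee1
  after D5: wrote 2B at 0x15 = 40b1
query mem[0x2a]=0x59, mem[0x09]=0x6e, mem[0x2d]=0x3c, mem[0x0a]=0x53, mem[0x05]=0x43

MEM[0x2a,0x09,0x2d,0x0a,0x05] = 59 6e 3c 53 43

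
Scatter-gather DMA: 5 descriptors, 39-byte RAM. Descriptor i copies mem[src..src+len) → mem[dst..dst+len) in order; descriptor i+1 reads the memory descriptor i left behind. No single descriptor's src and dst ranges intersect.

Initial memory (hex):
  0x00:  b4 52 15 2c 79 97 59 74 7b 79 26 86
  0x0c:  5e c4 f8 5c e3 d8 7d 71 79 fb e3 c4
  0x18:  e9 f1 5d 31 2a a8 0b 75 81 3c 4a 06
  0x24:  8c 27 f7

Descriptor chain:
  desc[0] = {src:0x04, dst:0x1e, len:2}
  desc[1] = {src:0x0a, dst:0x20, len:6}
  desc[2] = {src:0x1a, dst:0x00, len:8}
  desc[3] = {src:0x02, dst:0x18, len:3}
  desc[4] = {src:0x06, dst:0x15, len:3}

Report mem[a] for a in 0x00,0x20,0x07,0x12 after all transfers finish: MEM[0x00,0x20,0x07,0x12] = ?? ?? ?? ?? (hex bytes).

MEM[0x00,0x20,0x07,0x12] = 5d 26 86 7d

[0] 0x04->0x1e len=2 : 79 97
[1] 0x0a->0x20 len=6 : 26 86 5e c4 f8 5c
[2] 0x1a->0x00 len=8 : 5d 31 2a a8 79 97 26 86
[3] 0x02->0x18 len=3 : 2a a8 79
[4] 0x06->0x15 len=3 : 26 86 7b
query mem[0x00]=0x5d, mem[0x20]=0x26, mem[0x07]=0x86, mem[0x12]=0x7d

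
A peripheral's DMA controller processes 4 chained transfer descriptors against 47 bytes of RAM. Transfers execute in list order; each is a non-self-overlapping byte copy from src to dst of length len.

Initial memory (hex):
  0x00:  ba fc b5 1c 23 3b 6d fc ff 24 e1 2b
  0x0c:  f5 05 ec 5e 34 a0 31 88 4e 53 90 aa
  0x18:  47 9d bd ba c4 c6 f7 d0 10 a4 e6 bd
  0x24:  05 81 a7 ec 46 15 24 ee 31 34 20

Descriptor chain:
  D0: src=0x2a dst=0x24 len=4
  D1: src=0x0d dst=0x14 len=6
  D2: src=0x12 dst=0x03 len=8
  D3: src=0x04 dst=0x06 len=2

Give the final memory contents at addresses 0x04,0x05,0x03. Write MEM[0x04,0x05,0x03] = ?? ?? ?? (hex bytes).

MEM[0x04,0x05,0x03] = 88 05 31

#0 dst[0x24+4] := {0x24,0xee,0x31,0x34}
#1 dst[0x14+6] := {0x05,0xec,0x5e,0x34,0xa0,0x31}
#2 dst[0x03+8] := {0x31,0x88,0x05,0xec,0x5e,0x34,0xa0,0x31}
#3 dst[0x06+2] := {0x88,0x05}
query mem[0x04]=0x88, mem[0x05]=0x05, mem[0x03]=0x31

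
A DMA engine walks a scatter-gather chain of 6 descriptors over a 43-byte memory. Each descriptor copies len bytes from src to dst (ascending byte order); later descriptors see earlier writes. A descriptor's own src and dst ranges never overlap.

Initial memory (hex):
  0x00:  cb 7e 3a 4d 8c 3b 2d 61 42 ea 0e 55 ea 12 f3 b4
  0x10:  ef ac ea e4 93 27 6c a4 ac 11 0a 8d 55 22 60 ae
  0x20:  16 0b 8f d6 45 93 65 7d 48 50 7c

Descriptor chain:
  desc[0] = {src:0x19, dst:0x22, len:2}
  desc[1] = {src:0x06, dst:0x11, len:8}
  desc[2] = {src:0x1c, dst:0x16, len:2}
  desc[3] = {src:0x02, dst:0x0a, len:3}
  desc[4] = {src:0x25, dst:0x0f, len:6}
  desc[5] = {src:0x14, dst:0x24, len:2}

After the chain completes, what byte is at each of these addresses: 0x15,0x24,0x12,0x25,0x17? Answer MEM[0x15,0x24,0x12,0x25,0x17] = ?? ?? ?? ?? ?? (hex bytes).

MEM[0x15,0x24,0x12,0x25,0x17] = 0e 7c 48 0e 22

  after D0: wrote 2B at 0x22 = 110a
  after D1: wrote 8B at 0x11 = 2d6142ea0e55ea12
  after D2: wrote 2B at 0x16 = 5522
  after D3: wrote 3B at 0x0a = 3a4d8c
  after D4: wrote 6B at 0x0f = 93657d48507c
  after D5: wrote 2B at 0x24 = 7c0e
query mem[0x15]=0x0e, mem[0x24]=0x7c, mem[0x12]=0x48, mem[0x25]=0x0e, mem[0x17]=0x22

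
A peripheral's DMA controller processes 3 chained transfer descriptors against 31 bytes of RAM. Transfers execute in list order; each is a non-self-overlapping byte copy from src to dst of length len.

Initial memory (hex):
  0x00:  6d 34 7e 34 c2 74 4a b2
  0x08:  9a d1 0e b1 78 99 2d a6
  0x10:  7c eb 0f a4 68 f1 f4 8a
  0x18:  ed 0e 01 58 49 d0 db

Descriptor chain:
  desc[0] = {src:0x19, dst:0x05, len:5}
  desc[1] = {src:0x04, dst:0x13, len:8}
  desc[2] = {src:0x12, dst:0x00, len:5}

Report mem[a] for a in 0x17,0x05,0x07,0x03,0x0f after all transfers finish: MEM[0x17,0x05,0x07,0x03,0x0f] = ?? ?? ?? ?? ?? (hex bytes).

#0 dst[0x05+5] := {0x0e,0x01,0x58,0x49,0xd0}
#1 dst[0x13+8] := {0xc2,0x0e,0x01,0x58,0x49,0xd0,0x0e,0xb1}
#2 dst[0x00+5] := {0x0f,0xc2,0x0e,0x01,0x58}
query mem[0x17]=0x49, mem[0x05]=0x0e, mem[0x07]=0x58, mem[0x03]=0x01, mem[0x0f]=0xa6

MEM[0x17,0x05,0x07,0x03,0x0f] = 49 0e 58 01 a6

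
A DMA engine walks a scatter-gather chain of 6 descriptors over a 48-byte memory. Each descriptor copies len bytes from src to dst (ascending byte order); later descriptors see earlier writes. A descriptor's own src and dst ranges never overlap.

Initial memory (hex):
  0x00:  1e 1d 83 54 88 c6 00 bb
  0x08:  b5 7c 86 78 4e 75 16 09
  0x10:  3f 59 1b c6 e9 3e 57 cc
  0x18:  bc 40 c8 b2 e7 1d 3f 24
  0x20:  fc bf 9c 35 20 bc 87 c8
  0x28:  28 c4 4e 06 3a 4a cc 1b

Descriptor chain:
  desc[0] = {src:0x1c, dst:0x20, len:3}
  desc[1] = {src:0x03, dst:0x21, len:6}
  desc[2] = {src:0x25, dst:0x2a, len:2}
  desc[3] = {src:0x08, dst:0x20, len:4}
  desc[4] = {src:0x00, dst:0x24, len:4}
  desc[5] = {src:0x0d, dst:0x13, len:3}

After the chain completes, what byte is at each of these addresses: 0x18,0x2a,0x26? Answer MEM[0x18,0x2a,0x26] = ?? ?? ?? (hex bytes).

MEM[0x18,0x2a,0x26] = bc bb 83

#0 dst[0x20+3] := {0xe7,0x1d,0x3f}
#1 dst[0x21+6] := {0x54,0x88,0xc6,0x00,0xbb,0xb5}
#2 dst[0x2a+2] := {0xbb,0xb5}
#3 dst[0x20+4] := {0xb5,0x7c,0x86,0x78}
#4 dst[0x24+4] := {0x1e,0x1d,0x83,0x54}
#5 dst[0x13+3] := {0x75,0x16,0x09}
query mem[0x18]=0xbc, mem[0x2a]=0xbb, mem[0x26]=0x83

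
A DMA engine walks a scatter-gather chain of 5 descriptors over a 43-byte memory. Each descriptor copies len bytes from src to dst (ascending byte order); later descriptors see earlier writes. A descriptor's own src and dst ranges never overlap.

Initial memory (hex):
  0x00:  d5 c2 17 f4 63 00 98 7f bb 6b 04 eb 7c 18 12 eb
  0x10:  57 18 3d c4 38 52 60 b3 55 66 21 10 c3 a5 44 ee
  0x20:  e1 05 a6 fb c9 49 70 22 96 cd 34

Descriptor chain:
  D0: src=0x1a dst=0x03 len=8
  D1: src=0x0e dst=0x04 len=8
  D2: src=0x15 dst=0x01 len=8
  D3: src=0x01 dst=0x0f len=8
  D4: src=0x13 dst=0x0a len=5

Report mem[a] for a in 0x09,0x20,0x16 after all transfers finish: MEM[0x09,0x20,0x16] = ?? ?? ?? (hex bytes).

MEM[0x09,0x20,0x16] = c4 e1 c3

  after D0: wrote 8B at 0x03 = 2110c3a544eee105
  after D1: wrote 8B at 0x04 = 12eb57183dc43852
  after D2: wrote 8B at 0x01 = 5260b355662110c3
  after D3: wrote 8B at 0x0f = 5260b355662110c3
  after D4: wrote 5B at 0x0a = 662110c3b3
query mem[0x09]=0xc4, mem[0x20]=0xe1, mem[0x16]=0xc3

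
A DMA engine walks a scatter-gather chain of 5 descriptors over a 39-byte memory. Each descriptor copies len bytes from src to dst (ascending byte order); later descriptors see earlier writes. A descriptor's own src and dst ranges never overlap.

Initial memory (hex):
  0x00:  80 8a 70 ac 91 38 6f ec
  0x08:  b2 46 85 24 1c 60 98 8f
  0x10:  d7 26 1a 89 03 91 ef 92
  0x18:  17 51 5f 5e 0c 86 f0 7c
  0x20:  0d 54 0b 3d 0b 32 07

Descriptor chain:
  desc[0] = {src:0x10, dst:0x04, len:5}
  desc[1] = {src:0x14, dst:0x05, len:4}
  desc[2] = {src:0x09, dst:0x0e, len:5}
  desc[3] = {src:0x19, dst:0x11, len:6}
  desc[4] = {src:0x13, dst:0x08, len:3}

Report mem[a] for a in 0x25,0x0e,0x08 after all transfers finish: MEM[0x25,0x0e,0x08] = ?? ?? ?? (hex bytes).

#0 dst[0x04+5] := {0xd7,0x26,0x1a,0x89,0x03}
#1 dst[0x05+4] := {0x03,0x91,0xef,0x92}
#2 dst[0x0e+5] := {0x46,0x85,0x24,0x1c,0x60}
#3 dst[0x11+6] := {0x51,0x5f,0x5e,0x0c,0x86,0xf0}
#4 dst[0x08+3] := {0x5e,0x0c,0x86}
query mem[0x25]=0x32, mem[0x0e]=0x46, mem[0x08]=0x5e

MEM[0x25,0x0e,0x08] = 32 46 5e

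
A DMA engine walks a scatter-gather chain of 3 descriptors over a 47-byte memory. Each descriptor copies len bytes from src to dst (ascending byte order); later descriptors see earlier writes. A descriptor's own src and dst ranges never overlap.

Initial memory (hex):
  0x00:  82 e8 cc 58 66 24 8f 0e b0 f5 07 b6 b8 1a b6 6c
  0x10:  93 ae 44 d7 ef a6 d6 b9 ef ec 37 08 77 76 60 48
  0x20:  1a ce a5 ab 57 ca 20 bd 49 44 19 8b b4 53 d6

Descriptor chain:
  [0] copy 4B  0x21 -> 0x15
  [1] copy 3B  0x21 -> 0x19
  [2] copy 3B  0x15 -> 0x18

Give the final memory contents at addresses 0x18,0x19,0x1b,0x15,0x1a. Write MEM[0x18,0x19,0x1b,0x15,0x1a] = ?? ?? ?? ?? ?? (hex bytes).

MEM[0x18,0x19,0x1b,0x15,0x1a] = ce a5 ab ce ab

#0 dst[0x15+4] := {0xce,0xa5,0xab,0x57}
#1 dst[0x19+3] := {0xce,0xa5,0xab}
#2 dst[0x18+3] := {0xce,0xa5,0xab}
query mem[0x18]=0xce, mem[0x19]=0xa5, mem[0x1b]=0xab, mem[0x15]=0xce, mem[0x1a]=0xab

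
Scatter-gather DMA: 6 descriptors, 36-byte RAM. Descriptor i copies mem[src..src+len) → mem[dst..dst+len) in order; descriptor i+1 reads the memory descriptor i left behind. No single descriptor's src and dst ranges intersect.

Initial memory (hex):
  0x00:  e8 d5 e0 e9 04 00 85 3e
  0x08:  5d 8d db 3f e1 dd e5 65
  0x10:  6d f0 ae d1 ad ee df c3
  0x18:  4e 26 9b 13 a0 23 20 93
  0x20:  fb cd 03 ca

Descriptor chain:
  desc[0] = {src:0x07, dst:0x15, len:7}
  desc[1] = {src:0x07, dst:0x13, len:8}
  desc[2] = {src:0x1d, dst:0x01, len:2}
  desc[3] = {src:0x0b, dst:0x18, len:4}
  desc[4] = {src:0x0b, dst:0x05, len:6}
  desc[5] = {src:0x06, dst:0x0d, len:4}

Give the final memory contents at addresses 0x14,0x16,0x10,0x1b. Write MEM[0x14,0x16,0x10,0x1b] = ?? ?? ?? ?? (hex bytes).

#0 dst[0x15+7] := {0x3e,0x5d,0x8d,0xdb,0x3f,0xe1,0xdd}
#1 dst[0x13+8] := {0x3e,0x5d,0x8d,0xdb,0x3f,0xe1,0xdd,0xe5}
#2 dst[0x01+2] := {0x23,0x20}
#3 dst[0x18+4] := {0x3f,0xe1,0xdd,0xe5}
#4 dst[0x05+6] := {0x3f,0xe1,0xdd,0xe5,0x65,0x6d}
#5 dst[0x0d+4] := {0xe1,0xdd,0xe5,0x65}
query mem[0x14]=0x5d, mem[0x16]=0xdb, mem[0x10]=0x65, mem[0x1b]=0xe5

MEM[0x14,0x16,0x10,0x1b] = 5d db 65 e5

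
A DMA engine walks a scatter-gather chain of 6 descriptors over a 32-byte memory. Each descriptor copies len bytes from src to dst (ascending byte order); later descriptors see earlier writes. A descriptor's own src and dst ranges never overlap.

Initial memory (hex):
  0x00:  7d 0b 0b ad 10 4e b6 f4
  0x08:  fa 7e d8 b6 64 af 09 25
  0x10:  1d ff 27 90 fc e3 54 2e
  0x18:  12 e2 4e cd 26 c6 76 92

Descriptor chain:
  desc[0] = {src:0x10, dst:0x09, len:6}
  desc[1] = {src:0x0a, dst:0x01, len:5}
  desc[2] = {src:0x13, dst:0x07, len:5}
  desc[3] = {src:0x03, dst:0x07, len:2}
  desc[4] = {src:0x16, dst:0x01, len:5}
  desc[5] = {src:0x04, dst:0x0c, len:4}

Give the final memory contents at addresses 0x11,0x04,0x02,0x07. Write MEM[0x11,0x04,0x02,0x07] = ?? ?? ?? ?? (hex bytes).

MEM[0x11,0x04,0x02,0x07] = ff e2 2e 90

  after D0: wrote 6B at 0x09 = 1dff2790fce3
  after D1: wrote 5B at 0x01 = ff2790fce3
  after D2: wrote 5B at 0x07 = 90fce3542e
  after D3: wrote 2B at 0x07 = 90fc
  after D4: wrote 5B at 0x01 = 542e12e24e
  after D5: wrote 4B at 0x0c = e24eb690
query mem[0x11]=0xff, mem[0x04]=0xe2, mem[0x02]=0x2e, mem[0x07]=0x90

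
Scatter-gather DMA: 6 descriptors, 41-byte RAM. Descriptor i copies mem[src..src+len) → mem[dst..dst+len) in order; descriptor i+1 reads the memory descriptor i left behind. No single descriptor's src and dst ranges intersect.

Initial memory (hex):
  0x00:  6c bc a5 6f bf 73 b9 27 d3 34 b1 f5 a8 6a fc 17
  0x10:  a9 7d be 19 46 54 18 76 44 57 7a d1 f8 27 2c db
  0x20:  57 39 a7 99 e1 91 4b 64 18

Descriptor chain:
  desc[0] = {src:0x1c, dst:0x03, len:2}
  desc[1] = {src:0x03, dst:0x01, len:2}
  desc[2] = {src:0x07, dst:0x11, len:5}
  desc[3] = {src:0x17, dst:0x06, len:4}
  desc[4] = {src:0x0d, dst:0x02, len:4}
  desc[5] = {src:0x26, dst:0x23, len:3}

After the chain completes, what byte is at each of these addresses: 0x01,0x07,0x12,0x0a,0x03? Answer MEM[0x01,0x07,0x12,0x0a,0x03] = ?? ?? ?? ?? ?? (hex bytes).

#0 dst[0x03+2] := {0xf8,0x27}
#1 dst[0x01+2] := {0xf8,0x27}
#2 dst[0x11+5] := {0x27,0xd3,0x34,0xb1,0xf5}
#3 dst[0x06+4] := {0x76,0x44,0x57,0x7a}
#4 dst[0x02+4] := {0x6a,0xfc,0x17,0xa9}
#5 dst[0x23+3] := {0x4b,0x64,0x18}
query mem[0x01]=0xf8, mem[0x07]=0x44, mem[0x12]=0xd3, mem[0x0a]=0xb1, mem[0x03]=0xfc

MEM[0x01,0x07,0x12,0x0a,0x03] = f8 44 d3 b1 fc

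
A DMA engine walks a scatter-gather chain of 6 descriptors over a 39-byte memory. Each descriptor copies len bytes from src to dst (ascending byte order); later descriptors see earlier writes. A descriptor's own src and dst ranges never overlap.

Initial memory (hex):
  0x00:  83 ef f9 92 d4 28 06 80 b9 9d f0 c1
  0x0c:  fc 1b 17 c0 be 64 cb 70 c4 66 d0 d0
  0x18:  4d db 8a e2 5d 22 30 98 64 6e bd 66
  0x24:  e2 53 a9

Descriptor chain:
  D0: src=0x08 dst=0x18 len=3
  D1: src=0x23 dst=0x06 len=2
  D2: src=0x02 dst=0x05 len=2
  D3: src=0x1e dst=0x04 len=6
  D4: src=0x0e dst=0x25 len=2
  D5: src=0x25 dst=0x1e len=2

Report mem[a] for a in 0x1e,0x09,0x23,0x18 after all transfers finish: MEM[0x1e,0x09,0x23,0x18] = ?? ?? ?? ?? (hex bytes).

D0: mem[0x18..0x1a] <- [b9 9d f0]
D1: mem[0x06..0x07] <- [66 e2]
D2: mem[0x05..0x06] <- [f9 92]
D3: mem[0x04..0x09] <- [30 98 64 6e bd 66]
D4: mem[0x25..0x26] <- [17 c0]
D5: mem[0x1e..0x1f] <- [17 c0]
query mem[0x1e]=0x17, mem[0x09]=0x66, mem[0x23]=0x66, mem[0x18]=0xb9

MEM[0x1e,0x09,0x23,0x18] = 17 66 66 b9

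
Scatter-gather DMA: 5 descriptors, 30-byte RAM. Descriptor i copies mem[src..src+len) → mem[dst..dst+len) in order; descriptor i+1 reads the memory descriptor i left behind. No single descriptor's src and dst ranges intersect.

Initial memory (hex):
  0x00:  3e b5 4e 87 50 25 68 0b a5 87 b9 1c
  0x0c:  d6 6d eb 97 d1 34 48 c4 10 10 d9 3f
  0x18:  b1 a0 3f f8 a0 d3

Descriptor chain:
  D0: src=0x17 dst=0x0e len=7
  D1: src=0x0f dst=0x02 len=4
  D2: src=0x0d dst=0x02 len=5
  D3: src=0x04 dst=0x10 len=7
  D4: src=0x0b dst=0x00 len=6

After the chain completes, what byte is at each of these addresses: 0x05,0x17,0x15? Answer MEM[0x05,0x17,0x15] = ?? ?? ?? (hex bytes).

MEM[0x05,0x17,0x15] = b1 3f 87

  after D0: wrote 7B at 0x0e = 3fb1a03ff8a0d3
  after D1: wrote 4B at 0x02 = b1a03ff8
  after D2: wrote 5B at 0x02 = 6d3fb1a03f
  after D3: wrote 7B at 0x10 = b1a03f0ba587b9
  after D4: wrote 6B at 0x00 = 1cd66d3fb1b1
query mem[0x05]=0xb1, mem[0x17]=0x3f, mem[0x15]=0x87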